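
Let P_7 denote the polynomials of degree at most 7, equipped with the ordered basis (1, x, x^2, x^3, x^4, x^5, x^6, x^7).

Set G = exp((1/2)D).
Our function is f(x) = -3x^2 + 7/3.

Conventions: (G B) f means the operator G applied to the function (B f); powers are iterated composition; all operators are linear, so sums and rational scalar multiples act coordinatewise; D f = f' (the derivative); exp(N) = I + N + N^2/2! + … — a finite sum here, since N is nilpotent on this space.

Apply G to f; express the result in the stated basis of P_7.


order-1 term: -3x
order-2 term: -3/4
the series for exp((1/2)D) f terminates at order 2
exp((1/2)D) f = -3x^2 - 3x + 19/12

the result is g(x) = -3x^2 - 3x + 19/12


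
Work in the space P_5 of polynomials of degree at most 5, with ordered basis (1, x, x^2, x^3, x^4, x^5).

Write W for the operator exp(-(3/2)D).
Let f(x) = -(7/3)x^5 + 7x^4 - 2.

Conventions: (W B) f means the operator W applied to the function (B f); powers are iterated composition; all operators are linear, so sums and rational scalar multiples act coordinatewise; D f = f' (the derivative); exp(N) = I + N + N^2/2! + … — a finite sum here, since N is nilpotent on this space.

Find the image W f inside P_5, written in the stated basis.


g(x) = -(7/3)x^5 + (49/2)x^4 - (189/2)x^3 + (693/4)x^2 - (2457/16)x + 1637/32

order-1 term: (35/2)x^4 - 42x^3
order-2 term: -(105/2)x^3 + (189/2)x^2
order-3 term: (315/4)x^2 - (189/2)x
order-4 term: -(945/16)x + 567/16
order-5 term: 567/32
the series for exp(-(3/2)D) f terminates at order 5
exp(-(3/2)D) f = -(7/3)x^5 + (49/2)x^4 - (189/2)x^3 + (693/4)x^2 - (2457/16)x + 1637/32


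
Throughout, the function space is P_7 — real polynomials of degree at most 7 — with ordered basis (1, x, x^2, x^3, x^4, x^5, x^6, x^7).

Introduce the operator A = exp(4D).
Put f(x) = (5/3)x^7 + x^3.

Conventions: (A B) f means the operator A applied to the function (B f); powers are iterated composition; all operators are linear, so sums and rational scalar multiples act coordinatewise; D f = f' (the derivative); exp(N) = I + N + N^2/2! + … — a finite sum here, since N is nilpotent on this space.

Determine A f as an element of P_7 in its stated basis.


the result is g(x) = (5/3)x^7 + (140/3)x^6 + 560x^5 + (11200/3)x^4 + (44803/3)x^3 + 35852x^2 + (143504/3)x + 82112/3

order-1 term: (140/3)x^6 + 12x^2
order-2 term: 560x^5 + 48x
order-3 term: (11200/3)x^4 + 64
order-4 term: (44800/3)x^3
order-5 term: 35840x^2
order-6 term: (143360/3)x
order-7 term: 81920/3
the series for exp(4D) f terminates at order 7
exp(4D) f = (5/3)x^7 + (140/3)x^6 + 560x^5 + (11200/3)x^4 + (44803/3)x^3 + 35852x^2 + (143504/3)x + 82112/3


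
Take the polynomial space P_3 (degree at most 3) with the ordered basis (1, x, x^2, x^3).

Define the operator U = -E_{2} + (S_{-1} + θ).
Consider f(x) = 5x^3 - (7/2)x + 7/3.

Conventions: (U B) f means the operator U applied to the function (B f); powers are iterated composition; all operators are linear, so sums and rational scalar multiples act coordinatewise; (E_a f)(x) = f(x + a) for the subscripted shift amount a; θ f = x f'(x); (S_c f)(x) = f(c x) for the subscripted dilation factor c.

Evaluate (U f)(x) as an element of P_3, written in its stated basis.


E_{2} f = 5x^3 + 30x^2 + (113/2)x + 106/3
(-E_{2}) f = -5x^3 - 30x^2 - (113/2)x - 106/3
S_{-1} f = -5x^3 + (7/2)x + 7/3
θ f = 15x^3 - (7/2)x
(S_{-1} + θ) f = 10x^3 + 7/3
(-E_{2} + (S_{-1} + θ)) f = 5x^3 - 30x^2 - (113/2)x - 33

the image equals g(x) = 5x^3 - 30x^2 - (113/2)x - 33


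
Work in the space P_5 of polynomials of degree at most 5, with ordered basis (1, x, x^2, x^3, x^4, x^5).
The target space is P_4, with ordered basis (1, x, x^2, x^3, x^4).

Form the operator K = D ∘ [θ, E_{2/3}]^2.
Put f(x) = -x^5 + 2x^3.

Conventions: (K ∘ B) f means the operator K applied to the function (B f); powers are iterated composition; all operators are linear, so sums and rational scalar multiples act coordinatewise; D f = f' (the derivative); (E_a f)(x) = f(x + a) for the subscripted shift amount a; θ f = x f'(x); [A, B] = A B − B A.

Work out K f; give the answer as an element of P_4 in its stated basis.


E_{2/3} f = -x^5 - (10/3)x^4 - (22/9)x^3 + (28/27)x^2 + (136/81)x + 112/243
θ E_{2/3} f = -5x^5 - (40/3)x^4 - (22/3)x^3 + (56/27)x^2 + (136/81)x
θ f = -5x^5 + 6x^3
E_{2/3} θ f = -5x^5 - (50/3)x^4 - (146/9)x^3 - (76/27)x^2 + (248/81)x + 272/243
[θ, E_{2/3}] f = (10/3)x^4 + (80/9)x^3 + (44/9)x^2 - (112/81)x - 272/243
E_{2/3} [θ, E_{2/3}] f = (10/3)x^4 + (160/9)x^3 + (284/9)x^2 + (1696/81)x + 832/243
θ E_{2/3} [θ, E_{2/3}] f = (40/3)x^4 + (160/3)x^3 + (568/9)x^2 + (1696/81)x
θ [θ, E_{2/3}] f = (40/3)x^4 + (80/3)x^3 + (88/9)x^2 - (112/81)x
E_{2/3} θ [θ, E_{2/3}] f = (40/3)x^4 + (560/9)x^3 + (296/3)x^2 + (5104/81)x + 3392/243
[θ, E_{2/3}] [θ, E_{2/3}] f = -(80/9)x^3 - (320/9)x^2 - (1136/27)x - 3392/243
D [θ, E_{2/3}]^2 f = -(80/3)x^2 - (640/9)x - 1136/27

g(x) = -(80/3)x^2 - (640/9)x - 1136/27


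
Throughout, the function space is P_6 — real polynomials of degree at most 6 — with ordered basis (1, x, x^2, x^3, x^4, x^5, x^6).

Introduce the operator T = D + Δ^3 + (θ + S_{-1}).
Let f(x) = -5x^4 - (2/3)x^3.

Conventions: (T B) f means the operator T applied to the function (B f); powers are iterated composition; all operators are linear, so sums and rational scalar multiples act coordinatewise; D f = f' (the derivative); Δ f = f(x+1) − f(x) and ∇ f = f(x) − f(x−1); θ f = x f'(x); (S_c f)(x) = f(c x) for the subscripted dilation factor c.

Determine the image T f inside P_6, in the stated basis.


g(x) = -25x^4 - (64/3)x^3 - 2x^2 - 120x - 184

D f = -20x^3 - 2x^2
Δ f = -20x^3 - 32x^2 - 22x - 17/3
Δ Δ f = -60x^2 - 124x - 74
Δ Δ Δ f = -120x - 184
θ f = -20x^4 - 2x^3
S_{-1} f = -5x^4 + (2/3)x^3
(θ + S_{-1}) f = -25x^4 - (4/3)x^3
(D + Δ^3 + (θ + S_{-1})) f = -25x^4 - (64/3)x^3 - 2x^2 - 120x - 184


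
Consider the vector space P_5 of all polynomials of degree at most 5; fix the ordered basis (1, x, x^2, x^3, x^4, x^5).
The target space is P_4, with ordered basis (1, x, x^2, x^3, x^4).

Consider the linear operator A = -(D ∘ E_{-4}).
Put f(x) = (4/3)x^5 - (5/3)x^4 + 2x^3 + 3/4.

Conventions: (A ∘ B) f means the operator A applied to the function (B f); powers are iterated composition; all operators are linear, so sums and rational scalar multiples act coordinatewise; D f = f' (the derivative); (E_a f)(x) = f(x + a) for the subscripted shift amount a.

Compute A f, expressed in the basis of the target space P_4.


the result is g(x) = -(20/3)x^4 + (340/3)x^3 - 726x^2 + (6224/3)x - 6688/3

E_{-4} f = (4/3)x^5 - (85/3)x^4 + 242x^3 - (3112/3)x^2 + (6688/3)x - 7677/4
D E_{-4} f = (20/3)x^4 - (340/3)x^3 + 726x^2 - (6224/3)x + 6688/3
(-(D ∘ E_{-4})) f = -(20/3)x^4 + (340/3)x^3 - 726x^2 + (6224/3)x - 6688/3


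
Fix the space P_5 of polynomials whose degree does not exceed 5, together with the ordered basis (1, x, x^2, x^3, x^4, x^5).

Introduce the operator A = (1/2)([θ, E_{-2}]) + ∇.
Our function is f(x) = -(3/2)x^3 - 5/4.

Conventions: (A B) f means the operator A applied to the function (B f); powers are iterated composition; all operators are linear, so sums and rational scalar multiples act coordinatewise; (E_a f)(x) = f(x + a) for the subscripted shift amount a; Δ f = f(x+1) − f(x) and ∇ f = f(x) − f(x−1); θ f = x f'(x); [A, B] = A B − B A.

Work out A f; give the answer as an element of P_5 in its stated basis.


E_{-2} f = -(3/2)x^3 + 9x^2 - 18x + 43/4
θ E_{-2} f = -(9/2)x^3 + 18x^2 - 18x
θ f = -(9/2)x^3
E_{-2} θ f = -(9/2)x^3 + 27x^2 - 54x + 36
[θ, E_{-2}] f = -9x^2 + 36x - 36
((1/2)([θ, E_{-2}])) f = -(9/2)x^2 + 18x - 18
∇ f = -(9/2)x^2 + (9/2)x - 3/2
((1/2)([θ, E_{-2}]) + ∇) f = -9x^2 + (45/2)x - 39/2

the result is g(x) = -9x^2 + (45/2)x - 39/2


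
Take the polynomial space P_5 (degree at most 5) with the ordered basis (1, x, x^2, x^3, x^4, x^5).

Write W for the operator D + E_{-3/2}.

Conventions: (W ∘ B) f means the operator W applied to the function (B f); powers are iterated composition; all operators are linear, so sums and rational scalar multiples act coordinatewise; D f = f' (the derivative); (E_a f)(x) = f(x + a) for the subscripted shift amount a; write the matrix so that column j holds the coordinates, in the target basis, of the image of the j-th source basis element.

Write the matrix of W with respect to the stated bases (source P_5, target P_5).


image of 1: 1
image of x: x - 1/2
image of x^2: x^2 - x + 9/4
image of x^3: x^3 - (3/2)x^2 + (27/4)x - 27/8
image of x^4: x^4 - 2x^3 + (27/2)x^2 - (27/2)x + 81/16
image of x^5: x^5 - (5/2)x^4 + (45/2)x^3 - (135/4)x^2 + (405/16)x - 243/32
each image's coordinates form column j of the matrix

the matrix is [[1, -1/2, 9/4, -27/8, 81/16, -243/32]; [0, 1, -1, 27/4, -27/2, 405/16]; [0, 0, 1, -3/2, 27/2, -135/4]; [0, 0, 0, 1, -2, 45/2]; [0, 0, 0, 0, 1, -5/2]; [0, 0, 0, 0, 0, 1]] (rows listed top to bottom)


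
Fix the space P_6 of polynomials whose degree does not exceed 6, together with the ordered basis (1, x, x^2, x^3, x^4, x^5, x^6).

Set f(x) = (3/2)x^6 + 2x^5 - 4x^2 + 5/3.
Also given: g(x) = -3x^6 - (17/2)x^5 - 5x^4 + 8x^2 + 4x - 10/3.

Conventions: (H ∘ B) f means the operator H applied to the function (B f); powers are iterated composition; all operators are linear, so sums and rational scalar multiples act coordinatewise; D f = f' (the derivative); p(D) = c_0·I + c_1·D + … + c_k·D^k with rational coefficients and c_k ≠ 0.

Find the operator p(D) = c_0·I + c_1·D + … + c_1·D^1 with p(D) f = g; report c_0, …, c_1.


p(D) = -2·I − (1/2)·D, i.e. c_0 = -2, c_1 = -1/2

D^0 f = (3/2)x^6 + 2x^5 - 4x^2 + 5/3
D^1 f = 9x^5 + 10x^4 - 8x
matching coefficients of g against c_0 f + c_1 Df + … from the top degree down determines the c_i
solution: c_0 = -2, c_1 = -1/2


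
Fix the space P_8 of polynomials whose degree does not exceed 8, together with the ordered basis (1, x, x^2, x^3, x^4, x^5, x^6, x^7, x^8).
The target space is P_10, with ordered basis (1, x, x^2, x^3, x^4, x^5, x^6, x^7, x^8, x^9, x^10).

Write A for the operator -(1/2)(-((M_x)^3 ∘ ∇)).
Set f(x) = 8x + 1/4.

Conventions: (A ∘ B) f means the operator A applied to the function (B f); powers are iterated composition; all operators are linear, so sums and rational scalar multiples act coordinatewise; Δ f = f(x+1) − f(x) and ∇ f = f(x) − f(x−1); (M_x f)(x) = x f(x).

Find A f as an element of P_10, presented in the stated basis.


the result is g(x) = 4x^3

∇ f = 8
M_x ∇ f = 8x
M_x M_x ∇ f = 8x^2
M_x M_x M_x ∇ f = 8x^3
(-((M_x)^3 ∘ ∇)) f = -8x^3
(-(1/2)(-((M_x)^3 ∘ ∇))) f = 4x^3


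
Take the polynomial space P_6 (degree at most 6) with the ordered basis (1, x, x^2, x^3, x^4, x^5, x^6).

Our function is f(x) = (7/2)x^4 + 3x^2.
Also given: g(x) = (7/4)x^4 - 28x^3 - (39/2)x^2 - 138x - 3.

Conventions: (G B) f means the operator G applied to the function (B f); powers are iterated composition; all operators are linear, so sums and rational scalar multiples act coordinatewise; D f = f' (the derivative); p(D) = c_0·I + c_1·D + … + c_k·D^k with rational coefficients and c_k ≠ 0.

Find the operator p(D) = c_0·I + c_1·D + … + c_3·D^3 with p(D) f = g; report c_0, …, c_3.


D^0 f = (7/2)x^4 + 3x^2
D^1 f = 14x^3 + 6x
D^2 f = 42x^2 + 6
D^3 f = 84x
matching coefficients of g against c_0 f + c_1 Df + … from the top degree down determines the c_i
solution: c_0 = 1/2, c_1 = -2, c_2 = -1/2, c_3 = -3/2

c_0 = 1/2, c_1 = -2, c_2 = -1/2, c_3 = -3/2


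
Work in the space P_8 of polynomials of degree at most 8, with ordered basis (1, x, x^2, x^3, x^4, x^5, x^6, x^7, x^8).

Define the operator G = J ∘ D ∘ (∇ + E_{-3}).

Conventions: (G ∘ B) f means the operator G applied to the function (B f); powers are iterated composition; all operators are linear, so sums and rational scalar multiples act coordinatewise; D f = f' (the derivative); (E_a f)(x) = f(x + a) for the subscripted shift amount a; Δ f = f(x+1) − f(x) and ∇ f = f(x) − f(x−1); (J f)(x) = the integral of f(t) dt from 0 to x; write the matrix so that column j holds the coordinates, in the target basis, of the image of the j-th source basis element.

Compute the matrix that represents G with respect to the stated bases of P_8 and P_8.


image of 1: 0
image of x: x
image of x^2: x^2 - 4x
image of x^3: x^3 - 6x^2 + 24x
image of x^4: x^4 - 8x^3 + 48x^2 - 104x
image of x^5: x^5 - 10x^4 + 80x^3 - 260x^2 + 400x
image of x^6: x^6 - 12x^5 + 120x^4 - 520x^3 + 1200x^2 - 1452x
image of x^7: x^7 - 14x^6 + 168x^5 - 910x^4 + 2800x^3 - 5082x^2 + 5096x
image of x^8: x^8 - 16x^7 + 224x^6 - 1456x^5 + 5600x^4 - 13552x^3 + 20384x^2 - 17488x
each image's coordinates form column j of the matrix

the matrix is [[0, 0, 0, 0, 0, 0, 0, 0, 0]; [0, 1, -4, 24, -104, 400, -1452, 5096, -17488]; [0, 0, 1, -6, 48, -260, 1200, -5082, 20384]; [0, 0, 0, 1, -8, 80, -520, 2800, -13552]; [0, 0, 0, 0, 1, -10, 120, -910, 5600]; [0, 0, 0, 0, 0, 1, -12, 168, -1456]; [0, 0, 0, 0, 0, 0, 1, -14, 224]; [0, 0, 0, 0, 0, 0, 0, 1, -16]; [0, 0, 0, 0, 0, 0, 0, 0, 1]] (rows listed top to bottom)


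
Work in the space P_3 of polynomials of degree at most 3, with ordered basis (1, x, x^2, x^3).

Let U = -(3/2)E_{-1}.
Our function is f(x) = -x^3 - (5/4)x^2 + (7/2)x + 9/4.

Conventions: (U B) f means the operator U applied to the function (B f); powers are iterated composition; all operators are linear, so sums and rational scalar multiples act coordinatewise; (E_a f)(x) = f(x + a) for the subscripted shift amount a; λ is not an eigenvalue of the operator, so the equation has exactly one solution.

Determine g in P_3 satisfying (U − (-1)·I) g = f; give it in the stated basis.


write g with unknown coordinates in the stated basis and equate coefficients in (U − (-1)·I) g = f
solving from the highest basis element down gives g = 2x^3 + (41/2)x^2 + 98x + 234
check: U g = -3x^3 - (87/4)x^2 - (189/2)x - 927/4
so U g − (-1)·g = -x^3 - (5/4)x^2 + (7/2)x + 9/4 = f ✓

the result is g(x) = 2x^3 + (41/2)x^2 + 98x + 234


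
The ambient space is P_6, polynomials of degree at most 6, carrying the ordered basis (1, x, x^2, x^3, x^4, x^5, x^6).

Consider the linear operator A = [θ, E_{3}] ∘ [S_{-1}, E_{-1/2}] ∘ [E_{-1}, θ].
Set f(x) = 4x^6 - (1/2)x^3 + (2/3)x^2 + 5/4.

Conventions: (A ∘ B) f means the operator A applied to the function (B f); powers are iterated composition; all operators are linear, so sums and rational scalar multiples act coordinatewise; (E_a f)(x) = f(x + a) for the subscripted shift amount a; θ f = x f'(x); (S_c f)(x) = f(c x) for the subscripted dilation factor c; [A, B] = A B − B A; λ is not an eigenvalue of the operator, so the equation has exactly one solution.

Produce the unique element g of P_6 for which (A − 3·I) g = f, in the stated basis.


write g with unknown coordinates in the stated basis and equate coefficients in (A − 3·I) g = f
solving from the highest basis element down gives g = -(4/3)x^6 + (961/6)x^3 + (17278/9)x^2 + 7720x + 136327/12
check: A g = 480x^3 + 5760x^2 + 23160x + 34083
so A g − 3·g = 4x^6 - (1/2)x^3 + (2/3)x^2 + 5/4 = f ✓

the image equals g(x) = -(4/3)x^6 + (961/6)x^3 + (17278/9)x^2 + 7720x + 136327/12


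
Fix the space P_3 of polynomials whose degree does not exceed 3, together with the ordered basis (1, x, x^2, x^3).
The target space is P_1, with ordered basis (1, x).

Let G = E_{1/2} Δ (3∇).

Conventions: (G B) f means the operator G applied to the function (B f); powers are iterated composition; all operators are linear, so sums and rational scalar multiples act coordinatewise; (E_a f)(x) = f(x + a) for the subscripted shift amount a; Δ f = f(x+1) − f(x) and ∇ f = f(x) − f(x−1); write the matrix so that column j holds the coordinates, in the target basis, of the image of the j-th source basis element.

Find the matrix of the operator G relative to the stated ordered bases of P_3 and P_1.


the matrix is [[0, 0, 6, 9]; [0, 0, 0, 18]] (rows listed top to bottom)

image of 1: 0
image of x: 0
image of x^2: 6
image of x^3: 18x + 9
each image's coordinates form column j of the matrix


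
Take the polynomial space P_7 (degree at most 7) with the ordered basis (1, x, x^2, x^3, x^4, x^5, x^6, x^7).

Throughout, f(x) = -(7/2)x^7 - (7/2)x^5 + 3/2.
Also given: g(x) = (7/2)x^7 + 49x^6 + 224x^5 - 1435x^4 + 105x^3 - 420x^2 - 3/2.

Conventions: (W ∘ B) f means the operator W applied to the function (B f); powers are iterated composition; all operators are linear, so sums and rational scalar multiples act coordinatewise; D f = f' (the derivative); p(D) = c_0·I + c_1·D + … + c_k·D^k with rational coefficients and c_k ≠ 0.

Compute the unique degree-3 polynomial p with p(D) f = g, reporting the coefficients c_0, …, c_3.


D^0 f = -(7/2)x^7 - (7/2)x^5 + 3/2
D^1 f = -(49/2)x^6 - (35/2)x^4
D^2 f = -147x^5 - 70x^3
D^3 f = -735x^4 - 210x^2
matching coefficients of g against c_0 f + c_1 Df + … from the top degree down determines the c_i
solution: c_0 = -1, c_1 = -2, c_2 = -3/2, c_3 = 2

c_0 = -1, c_1 = -2, c_2 = -3/2, c_3 = 2


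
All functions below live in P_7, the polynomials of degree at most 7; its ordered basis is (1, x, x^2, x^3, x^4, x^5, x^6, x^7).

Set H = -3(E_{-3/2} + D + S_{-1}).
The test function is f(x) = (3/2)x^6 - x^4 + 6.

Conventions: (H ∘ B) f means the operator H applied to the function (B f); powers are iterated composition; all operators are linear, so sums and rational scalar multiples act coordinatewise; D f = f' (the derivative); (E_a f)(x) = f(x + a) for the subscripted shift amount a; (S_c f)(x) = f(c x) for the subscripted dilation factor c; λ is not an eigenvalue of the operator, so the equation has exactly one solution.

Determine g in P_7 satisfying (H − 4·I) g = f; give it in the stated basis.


write g with unknown coordinates in the stated basis and equate coefficients in (H − 4·I) g = f
solving from the highest basis element down gives g = -(3/20)x^6 - (27/80)x^5 + (437/320)x^4 + (3/20)x^3 - (6993/1280)x^2 + (6561/640)x + 62643/25600
check: H g = (9/10)x^6 - (27/20)x^5 + (357/80)x^4 + (3/5)x^3 - (6993/320)x^2 + (6561/160)x + 101043/6400
so H g − 4·g = (3/2)x^6 - x^4 + 6 = f ✓

the image equals g(x) = -(3/20)x^6 - (27/80)x^5 + (437/320)x^4 + (3/20)x^3 - (6993/1280)x^2 + (6561/640)x + 62643/25600


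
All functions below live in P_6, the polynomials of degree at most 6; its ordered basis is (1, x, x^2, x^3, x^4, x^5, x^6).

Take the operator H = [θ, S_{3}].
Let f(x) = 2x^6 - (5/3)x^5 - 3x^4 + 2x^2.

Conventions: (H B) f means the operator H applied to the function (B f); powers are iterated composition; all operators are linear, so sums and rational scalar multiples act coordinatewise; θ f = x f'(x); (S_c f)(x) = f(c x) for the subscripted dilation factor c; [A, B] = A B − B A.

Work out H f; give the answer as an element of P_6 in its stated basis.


S_{3} f = 1458x^6 - 405x^5 - 243x^4 + 18x^2
θ S_{3} f = 8748x^6 - 2025x^5 - 972x^4 + 36x^2
θ f = 12x^6 - (25/3)x^5 - 12x^4 + 4x^2
S_{3} θ f = 8748x^6 - 2025x^5 - 972x^4 + 36x^2
[θ, S_{3}] f = 0

the result is g(x) = 0


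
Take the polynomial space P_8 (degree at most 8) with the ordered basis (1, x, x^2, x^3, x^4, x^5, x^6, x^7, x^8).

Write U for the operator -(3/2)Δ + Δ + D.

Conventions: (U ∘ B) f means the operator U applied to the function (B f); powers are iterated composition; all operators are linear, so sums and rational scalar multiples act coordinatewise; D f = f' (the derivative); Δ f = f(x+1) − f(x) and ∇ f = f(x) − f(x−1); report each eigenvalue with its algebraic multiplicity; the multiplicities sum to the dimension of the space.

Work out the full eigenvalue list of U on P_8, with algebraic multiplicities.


λ = 0 (multiplicity 9)

image of 1: 0
image of x: 1/2
image of x^2: x - 1/2
image of x^3: (3/2)x^2 - (3/2)x - 1/2
image of x^4: 2x^3 - 3x^2 - 2x - 1/2
image of x^5: (5/2)x^4 - 5x^3 - 5x^2 - (5/2)x - 1/2
image of x^6: 3x^5 - (15/2)x^4 - 10x^3 - (15/2)x^2 - 3x - 1/2
image of x^7: (7/2)x^6 - (21/2)x^5 - (35/2)x^4 - (35/2)x^3 - (21/2)x^2 - (7/2)x - 1/2
image of x^8: 4x^7 - 14x^6 - 28x^5 - 35x^4 - 28x^3 - 14x^2 - 4x - 1/2
the matrix is upper triangular; its diagonal is (0, 0, 0, 0, 0, 0, 0, 0, 0)
for a triangular matrix the eigenvalues are the diagonal entries, with algebraic multiplicity their repetition count


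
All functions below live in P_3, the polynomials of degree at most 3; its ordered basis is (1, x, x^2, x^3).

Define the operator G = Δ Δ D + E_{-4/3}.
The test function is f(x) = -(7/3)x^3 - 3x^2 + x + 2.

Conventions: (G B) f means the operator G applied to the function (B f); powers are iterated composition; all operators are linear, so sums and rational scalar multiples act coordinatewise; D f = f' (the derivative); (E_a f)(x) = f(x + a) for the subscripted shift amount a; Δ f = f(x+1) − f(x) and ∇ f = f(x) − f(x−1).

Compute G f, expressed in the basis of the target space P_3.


the image equals g(x) = -(7/3)x^3 + (19/3)x^2 - (31/9)x - 1064/81

D f = -7x^2 - 6x + 1
Δ D f = -14x - 13
Δ Δ D f = -14
E_{-4/3} f = -(7/3)x^3 + (19/3)x^2 - (31/9)x + 70/81
(Δ Δ D + E_{-4/3}) f = -(7/3)x^3 + (19/3)x^2 - (31/9)x - 1064/81


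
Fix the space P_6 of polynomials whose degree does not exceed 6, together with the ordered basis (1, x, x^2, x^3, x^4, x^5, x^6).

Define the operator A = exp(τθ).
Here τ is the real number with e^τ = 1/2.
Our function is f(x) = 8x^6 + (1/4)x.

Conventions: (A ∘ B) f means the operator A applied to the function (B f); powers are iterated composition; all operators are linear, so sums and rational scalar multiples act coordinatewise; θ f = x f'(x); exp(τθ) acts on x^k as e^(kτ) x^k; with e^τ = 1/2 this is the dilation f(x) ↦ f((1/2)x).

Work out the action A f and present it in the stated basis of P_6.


g(x) = (1/8)x^6 + (1/8)x

exp(τθ) x^k = e^(kτ) x^k; with e^τ = 1/2 this sends x^k to (1/2)^k x^k
x ↦ 1/2 x
x^6 ↦ 1/64 x^6
applying this coordinatewise to f: exp(τθ) f = (1/8)x^6 + (1/8)x


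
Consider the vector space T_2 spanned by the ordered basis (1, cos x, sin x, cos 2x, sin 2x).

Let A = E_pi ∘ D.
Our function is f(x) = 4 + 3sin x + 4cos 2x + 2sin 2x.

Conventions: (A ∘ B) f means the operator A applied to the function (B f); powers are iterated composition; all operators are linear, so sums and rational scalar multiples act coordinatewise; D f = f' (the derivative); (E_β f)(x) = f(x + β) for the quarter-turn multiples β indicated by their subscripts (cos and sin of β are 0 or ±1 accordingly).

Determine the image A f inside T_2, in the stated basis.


the image equals g(x) = -3cos x + 4cos 2x - 8sin 2x

D f = 3cos x + 4cos 2x - 8sin 2x
E_pi D f = -3cos x + 4cos 2x - 8sin 2x


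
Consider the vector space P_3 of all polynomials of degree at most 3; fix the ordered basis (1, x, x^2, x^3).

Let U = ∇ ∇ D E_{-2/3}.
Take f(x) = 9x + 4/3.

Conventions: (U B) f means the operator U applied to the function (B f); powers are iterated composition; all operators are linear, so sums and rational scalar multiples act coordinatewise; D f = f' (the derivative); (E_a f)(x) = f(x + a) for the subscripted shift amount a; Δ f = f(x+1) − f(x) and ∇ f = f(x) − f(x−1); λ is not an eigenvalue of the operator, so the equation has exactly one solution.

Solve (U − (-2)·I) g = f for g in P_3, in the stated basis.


write g with unknown coordinates in the stated basis and equate coefficients in (U − (-2)·I) g = f
solving from the highest basis element down gives g = (9/2)x + 2/3
check: U g = 0
so U g − (-2)·g = 9x + 4/3 = f ✓

g(x) = (9/2)x + 2/3


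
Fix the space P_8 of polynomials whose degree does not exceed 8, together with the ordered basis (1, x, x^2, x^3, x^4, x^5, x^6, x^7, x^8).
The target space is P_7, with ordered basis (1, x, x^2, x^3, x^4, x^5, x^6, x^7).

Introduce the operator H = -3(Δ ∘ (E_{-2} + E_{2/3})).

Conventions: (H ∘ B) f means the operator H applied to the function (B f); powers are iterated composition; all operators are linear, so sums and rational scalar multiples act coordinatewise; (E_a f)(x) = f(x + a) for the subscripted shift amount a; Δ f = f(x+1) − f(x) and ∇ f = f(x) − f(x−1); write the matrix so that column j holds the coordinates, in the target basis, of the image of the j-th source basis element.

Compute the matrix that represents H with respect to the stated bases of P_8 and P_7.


image of 1: 0
image of x: -6
image of x^2: -12x + 2
image of x^3: -18x^2 + 6x - 34
image of x^4: -24x^3 + 12x^2 - 136x + 202/9
image of x^5: -30x^4 + 20x^3 - 340x^2 + (1010/9)x - 3542/27
image of x^6: -36x^5 + 30x^4 - 680x^3 + (1010/3)x^2 - (7084/9)x + 3374/27
image of x^7: -42x^6 + 42x^5 - 1190x^4 + (7070/9)x^3 - (24794/9)x^2 + (23618/27)x - 118582/243
image of x^8: -48x^7 + 56x^6 - 1904x^5 + (14140/9)x^4 - (198352/27)x^3 + (94472/27)x^2 - (948656/243)x + 427562/729
each image's coordinates form column j of the matrix

the matrix is [[0, -6, 2, -34, 202/9, -3542/27, 3374/27, -118582/243, 427562/729]; [0, 0, -12, 6, -136, 1010/9, -7084/9, 23618/27, -948656/243]; [0, 0, 0, -18, 12, -340, 1010/3, -24794/9, 94472/27]; [0, 0, 0, 0, -24, 20, -680, 7070/9, -198352/27]; [0, 0, 0, 0, 0, -30, 30, -1190, 14140/9]; [0, 0, 0, 0, 0, 0, -36, 42, -1904]; [0, 0, 0, 0, 0, 0, 0, -42, 56]; [0, 0, 0, 0, 0, 0, 0, 0, -48]] (rows listed top to bottom)


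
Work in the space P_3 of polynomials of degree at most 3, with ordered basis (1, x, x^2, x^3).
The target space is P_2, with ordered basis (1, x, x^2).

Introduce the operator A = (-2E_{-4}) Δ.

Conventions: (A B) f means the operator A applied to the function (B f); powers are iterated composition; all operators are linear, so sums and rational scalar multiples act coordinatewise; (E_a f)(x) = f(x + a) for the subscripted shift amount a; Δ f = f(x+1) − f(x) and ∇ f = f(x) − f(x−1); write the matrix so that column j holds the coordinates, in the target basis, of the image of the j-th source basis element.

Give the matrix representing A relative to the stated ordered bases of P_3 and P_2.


image of 1: 0
image of x: -2
image of x^2: -4x + 14
image of x^3: -6x^2 + 42x - 74
each image's coordinates form column j of the matrix

the matrix is [[0, -2, 14, -74]; [0, 0, -4, 42]; [0, 0, 0, -6]] (rows listed top to bottom)


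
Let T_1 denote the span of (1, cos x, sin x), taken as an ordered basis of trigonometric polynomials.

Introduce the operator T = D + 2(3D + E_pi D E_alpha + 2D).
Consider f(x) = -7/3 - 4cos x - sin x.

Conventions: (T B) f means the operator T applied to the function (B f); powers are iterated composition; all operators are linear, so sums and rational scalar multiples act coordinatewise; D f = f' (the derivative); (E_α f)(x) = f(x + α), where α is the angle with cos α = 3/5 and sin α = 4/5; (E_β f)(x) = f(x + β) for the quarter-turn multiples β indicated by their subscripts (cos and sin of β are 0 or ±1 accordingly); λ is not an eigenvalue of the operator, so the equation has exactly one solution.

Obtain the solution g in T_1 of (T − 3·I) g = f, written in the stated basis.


write g with unknown coordinates in the stated basis and equate coefficients in (T − 3·I) g = f
solving from the highest basis element down gives g = 7/9 + (11/70)cos x - (27/70)sin x
check: T g = -(247/70)cos x - (151/70)sin x
so T g − 3·g = -7/3 - 4cos x - sin x = f ✓

g(x) = 7/9 + (11/70)cos x - (27/70)sin x


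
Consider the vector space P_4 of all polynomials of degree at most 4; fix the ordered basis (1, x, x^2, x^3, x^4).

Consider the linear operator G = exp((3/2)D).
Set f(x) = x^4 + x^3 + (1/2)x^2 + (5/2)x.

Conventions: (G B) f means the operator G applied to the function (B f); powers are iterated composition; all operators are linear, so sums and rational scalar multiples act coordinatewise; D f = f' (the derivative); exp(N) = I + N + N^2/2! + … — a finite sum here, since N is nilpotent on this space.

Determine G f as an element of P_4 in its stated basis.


order-1 term: 6x^3 + (9/2)x^2 + (3/2)x + 15/4
order-2 term: (27/2)x^2 + (27/4)x + 9/8
order-3 term: (27/2)x + 27/8
order-4 term: 81/16
the series for exp((3/2)D) f terminates at order 4
exp((3/2)D) f = x^4 + 7x^3 + (37/2)x^2 + (97/4)x + 213/16

g(x) = x^4 + 7x^3 + (37/2)x^2 + (97/4)x + 213/16


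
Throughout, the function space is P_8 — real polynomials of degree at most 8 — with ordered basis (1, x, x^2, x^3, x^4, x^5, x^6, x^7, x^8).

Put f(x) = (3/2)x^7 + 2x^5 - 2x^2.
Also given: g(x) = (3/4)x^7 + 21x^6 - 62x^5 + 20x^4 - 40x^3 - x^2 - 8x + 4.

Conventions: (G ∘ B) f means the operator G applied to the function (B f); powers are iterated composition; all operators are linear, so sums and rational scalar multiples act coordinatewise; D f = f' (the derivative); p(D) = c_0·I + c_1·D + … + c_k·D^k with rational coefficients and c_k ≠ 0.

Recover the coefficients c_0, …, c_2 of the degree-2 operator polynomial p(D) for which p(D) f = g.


p(D) = (1/2)·I + 2·D − D^2, i.e. c_0 = 1/2, c_1 = 2, c_2 = -1

D^0 f = (3/2)x^7 + 2x^5 - 2x^2
D^1 f = (21/2)x^6 + 10x^4 - 4x
D^2 f = 63x^5 + 40x^3 - 4
matching coefficients of g against c_0 f + c_1 Df + … from the top degree down determines the c_i
solution: c_0 = 1/2, c_1 = 2, c_2 = -1


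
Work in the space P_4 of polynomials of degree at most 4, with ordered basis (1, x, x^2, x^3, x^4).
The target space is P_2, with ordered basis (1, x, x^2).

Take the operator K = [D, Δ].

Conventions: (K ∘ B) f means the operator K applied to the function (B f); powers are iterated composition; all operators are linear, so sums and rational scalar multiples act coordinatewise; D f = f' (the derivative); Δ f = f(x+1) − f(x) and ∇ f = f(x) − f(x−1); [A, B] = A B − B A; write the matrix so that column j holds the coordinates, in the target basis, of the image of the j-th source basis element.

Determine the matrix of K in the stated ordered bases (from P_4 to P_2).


the matrix is [[0, 0, 0, 0, 0]; [0, 0, 0, 0, 0]; [0, 0, 0, 0, 0]] (rows listed top to bottom)

image of 1: 0
image of x: 0
image of x^2: 0
image of x^3: 0
image of x^4: 0
each image's coordinates form column j of the matrix


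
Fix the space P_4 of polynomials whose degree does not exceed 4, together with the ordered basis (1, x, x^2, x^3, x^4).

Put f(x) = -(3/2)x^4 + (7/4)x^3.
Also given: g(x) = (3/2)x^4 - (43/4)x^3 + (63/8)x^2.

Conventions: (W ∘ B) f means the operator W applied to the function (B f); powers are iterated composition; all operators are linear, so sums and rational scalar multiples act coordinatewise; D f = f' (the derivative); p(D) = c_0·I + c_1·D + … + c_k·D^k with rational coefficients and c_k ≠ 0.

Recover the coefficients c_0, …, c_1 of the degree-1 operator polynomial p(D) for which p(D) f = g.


D^0 f = -(3/2)x^4 + (7/4)x^3
D^1 f = -6x^3 + (21/4)x^2
matching coefficients of g against c_0 f + c_1 Df + … from the top degree down determines the c_i
solution: c_0 = -1, c_1 = 3/2

c_0 = -1, c_1 = 3/2


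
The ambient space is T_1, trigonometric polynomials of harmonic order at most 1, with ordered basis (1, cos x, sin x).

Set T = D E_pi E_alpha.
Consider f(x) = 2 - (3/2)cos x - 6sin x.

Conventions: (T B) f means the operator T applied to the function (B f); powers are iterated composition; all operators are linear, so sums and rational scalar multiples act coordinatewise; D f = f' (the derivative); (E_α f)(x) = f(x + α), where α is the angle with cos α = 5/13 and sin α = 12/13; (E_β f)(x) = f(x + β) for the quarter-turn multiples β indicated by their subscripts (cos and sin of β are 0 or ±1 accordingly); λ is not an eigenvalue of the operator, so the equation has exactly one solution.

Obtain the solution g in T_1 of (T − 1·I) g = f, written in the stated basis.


the result is g(x) = -2 - (57/4)cos x + (27/4)sin x

write g with unknown coordinates in the stated basis and equate coefficients in (T − 1·I) g = f
solving from the highest basis element down gives g = -2 - (57/4)cos x + (27/4)sin x
check: T g = -(63/4)cos x + (3/4)sin x
so T g − 1·g = 2 - (3/2)cos x - 6sin x = f ✓


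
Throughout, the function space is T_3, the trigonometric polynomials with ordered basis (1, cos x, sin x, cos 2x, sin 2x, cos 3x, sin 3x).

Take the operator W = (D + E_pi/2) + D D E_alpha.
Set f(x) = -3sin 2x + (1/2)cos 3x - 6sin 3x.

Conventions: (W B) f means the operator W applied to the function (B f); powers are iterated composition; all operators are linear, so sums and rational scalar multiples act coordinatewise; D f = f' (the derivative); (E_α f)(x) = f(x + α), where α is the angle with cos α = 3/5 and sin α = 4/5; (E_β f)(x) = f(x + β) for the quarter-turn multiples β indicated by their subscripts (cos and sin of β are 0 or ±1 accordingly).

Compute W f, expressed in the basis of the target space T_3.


g(x) = (138/25)cos 2x - (9/25)sin 2x + (561/50)cos 3x - (1249/25)sin 3x

D f = -6cos 2x - 18cos 3x - (3/2)sin 3x
E_pi/2 f = 3sin 2x + 6cos 3x + (1/2)sin 3x
(D + E_pi/2) f = -6cos 2x + 3sin 2x - 12cos 3x - sin 3x
E_alpha f = -(72/25)cos 2x + (21/25)sin 2x - (129/50)cos 3x + (136/25)sin 3x
D E_alpha f = (42/25)cos 2x + (144/25)sin 2x + (408/25)cos 3x + (387/50)sin 3x
D D E_alpha f = (288/25)cos 2x - (84/25)sin 2x + (1161/50)cos 3x - (1224/25)sin 3x
((D + E_pi/2) + D D E_alpha) f = (138/25)cos 2x - (9/25)sin 2x + (561/50)cos 3x - (1249/25)sin 3x


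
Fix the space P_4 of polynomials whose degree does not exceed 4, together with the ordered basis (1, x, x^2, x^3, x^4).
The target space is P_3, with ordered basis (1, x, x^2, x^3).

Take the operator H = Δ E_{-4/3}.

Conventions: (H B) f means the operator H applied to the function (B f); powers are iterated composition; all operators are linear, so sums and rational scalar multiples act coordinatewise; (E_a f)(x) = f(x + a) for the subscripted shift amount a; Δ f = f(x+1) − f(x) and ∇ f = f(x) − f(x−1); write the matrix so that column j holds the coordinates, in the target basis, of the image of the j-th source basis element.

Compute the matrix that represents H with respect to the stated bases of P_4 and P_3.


the matrix is [[0, 1, -5/3, 7/3, -85/27]; [0, 0, 2, -5, 28/3]; [0, 0, 0, 3, -10]; [0, 0, 0, 0, 4]] (rows listed top to bottom)

image of 1: 0
image of x: 1
image of x^2: 2x - 5/3
image of x^3: 3x^2 - 5x + 7/3
image of x^4: 4x^3 - 10x^2 + (28/3)x - 85/27
each image's coordinates form column j of the matrix


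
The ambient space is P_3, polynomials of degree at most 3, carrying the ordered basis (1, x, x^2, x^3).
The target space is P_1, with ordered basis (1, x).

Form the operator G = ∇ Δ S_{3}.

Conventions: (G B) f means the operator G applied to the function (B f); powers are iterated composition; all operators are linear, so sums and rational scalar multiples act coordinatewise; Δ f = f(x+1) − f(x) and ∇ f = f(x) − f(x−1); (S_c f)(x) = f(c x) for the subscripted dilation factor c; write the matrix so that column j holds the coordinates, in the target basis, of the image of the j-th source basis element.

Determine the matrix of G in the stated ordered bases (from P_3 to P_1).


image of 1: 0
image of x: 0
image of x^2: 18
image of x^3: 162x
each image's coordinates form column j of the matrix

the matrix is [[0, 0, 18, 0]; [0, 0, 0, 162]] (rows listed top to bottom)


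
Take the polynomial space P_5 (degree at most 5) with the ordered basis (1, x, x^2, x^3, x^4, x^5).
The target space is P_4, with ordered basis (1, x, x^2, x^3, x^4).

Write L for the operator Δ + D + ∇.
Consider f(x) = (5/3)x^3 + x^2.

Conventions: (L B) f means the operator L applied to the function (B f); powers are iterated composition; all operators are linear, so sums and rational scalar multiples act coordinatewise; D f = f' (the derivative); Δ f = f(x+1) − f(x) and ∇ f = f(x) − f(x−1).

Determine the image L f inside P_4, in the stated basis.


Δ f = 5x^2 + 7x + 8/3
D f = 5x^2 + 2x
∇ f = 5x^2 - 3x + 2/3
(Δ + D + ∇) f = 15x^2 + 6x + 10/3

the image equals g(x) = 15x^2 + 6x + 10/3


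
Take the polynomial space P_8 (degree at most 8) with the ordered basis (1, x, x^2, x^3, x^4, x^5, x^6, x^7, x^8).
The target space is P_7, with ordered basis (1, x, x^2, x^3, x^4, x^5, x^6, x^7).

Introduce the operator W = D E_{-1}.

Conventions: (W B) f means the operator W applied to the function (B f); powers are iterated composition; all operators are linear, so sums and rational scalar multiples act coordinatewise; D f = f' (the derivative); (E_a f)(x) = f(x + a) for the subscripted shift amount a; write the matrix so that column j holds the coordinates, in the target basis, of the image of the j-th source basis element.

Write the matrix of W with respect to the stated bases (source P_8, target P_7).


image of 1: 0
image of x: 1
image of x^2: 2x - 2
image of x^3: 3x^2 - 6x + 3
image of x^4: 4x^3 - 12x^2 + 12x - 4
image of x^5: 5x^4 - 20x^3 + 30x^2 - 20x + 5
image of x^6: 6x^5 - 30x^4 + 60x^3 - 60x^2 + 30x - 6
image of x^7: 7x^6 - 42x^5 + 105x^4 - 140x^3 + 105x^2 - 42x + 7
image of x^8: 8x^7 - 56x^6 + 168x^5 - 280x^4 + 280x^3 - 168x^2 + 56x - 8
each image's coordinates form column j of the matrix

the matrix is [[0, 1, -2, 3, -4, 5, -6, 7, -8]; [0, 0, 2, -6, 12, -20, 30, -42, 56]; [0, 0, 0, 3, -12, 30, -60, 105, -168]; [0, 0, 0, 0, 4, -20, 60, -140, 280]; [0, 0, 0, 0, 0, 5, -30, 105, -280]; [0, 0, 0, 0, 0, 0, 6, -42, 168]; [0, 0, 0, 0, 0, 0, 0, 7, -56]; [0, 0, 0, 0, 0, 0, 0, 0, 8]] (rows listed top to bottom)


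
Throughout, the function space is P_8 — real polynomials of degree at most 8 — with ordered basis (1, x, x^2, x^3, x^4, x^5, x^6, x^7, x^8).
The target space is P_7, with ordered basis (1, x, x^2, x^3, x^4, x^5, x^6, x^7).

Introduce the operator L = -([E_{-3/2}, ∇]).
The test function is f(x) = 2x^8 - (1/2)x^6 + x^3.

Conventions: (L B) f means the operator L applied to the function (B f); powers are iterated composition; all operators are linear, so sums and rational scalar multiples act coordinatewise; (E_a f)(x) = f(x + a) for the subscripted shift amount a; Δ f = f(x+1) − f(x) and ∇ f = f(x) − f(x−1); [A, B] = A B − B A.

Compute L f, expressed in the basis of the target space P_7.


g(x) = 0

∇ f = 16x^7 - 56x^6 + 109x^5 - (265/2)x^4 + 102x^3 - (91/2)x^2 + 10x - 1/2
E_{-3/2} ∇ f = 16x^7 - 224x^6 + 1369x^5 - 4730x^4 + (19929/2)x^3 - 12776x^2 + (147361/16)x - 22975/8
E_{-3/2} f = 2x^8 - 24x^7 + (251/2)x^6 - (747/2)x^5 + (5535/8)x^4 - (3263/4)x^3 + (19053/32)x^2 - (7803/32)x + 675/16
∇ E_{-3/2} f = 16x^7 - 224x^6 + 1369x^5 - 4730x^4 + (19929/2)x^3 - 12776x^2 + (147361/16)x - 22975/8
[E_{-3/2}, ∇] f = 0
(-([E_{-3/2}, ∇])) f = 0


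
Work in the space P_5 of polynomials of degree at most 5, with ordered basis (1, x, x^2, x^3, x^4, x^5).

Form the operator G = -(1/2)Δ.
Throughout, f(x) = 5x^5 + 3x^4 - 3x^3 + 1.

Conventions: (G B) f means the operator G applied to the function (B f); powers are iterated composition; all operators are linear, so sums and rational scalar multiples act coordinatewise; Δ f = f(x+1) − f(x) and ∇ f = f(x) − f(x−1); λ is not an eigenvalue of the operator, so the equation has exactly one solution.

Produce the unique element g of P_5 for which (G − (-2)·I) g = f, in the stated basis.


write g with unknown coordinates in the stated basis and equate coefficients in (G − (-2)·I) g = f
solving from the highest basis element down gives g = (5/2)x^5 + (37/8)x^4 + (75/8)x^3 + (647/32)x^2 + (1593/64)x + 4071/256
check: G g = -(25/4)x^4 - (87/4)x^3 - (647/16)x^2 - (1593/32)x - 3943/128
so G g − (-2)·g = 5x^5 + 3x^4 - 3x^3 + 1 = f ✓

the image equals g(x) = (5/2)x^5 + (37/8)x^4 + (75/8)x^3 + (647/32)x^2 + (1593/64)x + 4071/256


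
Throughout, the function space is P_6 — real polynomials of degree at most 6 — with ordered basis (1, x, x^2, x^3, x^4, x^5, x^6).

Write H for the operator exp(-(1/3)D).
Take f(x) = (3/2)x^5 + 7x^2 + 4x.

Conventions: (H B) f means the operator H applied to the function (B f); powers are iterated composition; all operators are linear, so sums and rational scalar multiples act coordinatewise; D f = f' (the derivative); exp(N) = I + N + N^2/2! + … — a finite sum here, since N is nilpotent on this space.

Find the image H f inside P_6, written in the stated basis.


order-1 term: -(5/2)x^4 - (14/3)x - 4/3
order-2 term: (5/3)x^3 + 7/9
order-3 term: -(5/9)x^2
order-4 term: (5/54)x
order-5 term: -1/162
the series for exp(-(1/3)D) f terminates at order 5
exp(-(1/3)D) f = (3/2)x^5 - (5/2)x^4 + (5/3)x^3 + (58/9)x^2 - (31/54)x - 91/162

the image equals g(x) = (3/2)x^5 - (5/2)x^4 + (5/3)x^3 + (58/9)x^2 - (31/54)x - 91/162
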